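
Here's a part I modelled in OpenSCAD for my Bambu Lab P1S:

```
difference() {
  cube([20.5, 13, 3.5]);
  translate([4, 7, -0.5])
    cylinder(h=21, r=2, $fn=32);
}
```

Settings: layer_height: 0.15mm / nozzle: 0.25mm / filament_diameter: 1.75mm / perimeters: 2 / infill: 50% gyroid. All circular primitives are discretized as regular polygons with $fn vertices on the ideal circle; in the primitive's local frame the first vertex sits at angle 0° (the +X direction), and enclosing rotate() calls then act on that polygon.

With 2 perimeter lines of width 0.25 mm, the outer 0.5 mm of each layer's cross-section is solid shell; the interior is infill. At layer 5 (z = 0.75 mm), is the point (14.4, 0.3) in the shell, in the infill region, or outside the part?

At z = 0.75 mm: the cube is present — its section is the full 20.5×13 rectangle; the r=2 cylinder at (4, 7) gives a regular 32-gon of circumradius 2 (constant along its height); After the difference (first − rest): starting from the 20.5×13 cube, the r=2 cylinder at (4, 7) lies wholly inside it (removes its full 12.49 mm² and its 12.55 mm outline becomes a hole wall) — 1 connected region with 1 hole. Overall, the cross-section is one region with 1 hole. The nearest boundary edge runs (20.50, 0.00)→(0.00, 0.00); distance from the point to it = 0.30 mm. The point is inside the cross-section, 0.30 mm from the nearest boundary — within the 0.5 mm shell band (2 × 0.25).

shell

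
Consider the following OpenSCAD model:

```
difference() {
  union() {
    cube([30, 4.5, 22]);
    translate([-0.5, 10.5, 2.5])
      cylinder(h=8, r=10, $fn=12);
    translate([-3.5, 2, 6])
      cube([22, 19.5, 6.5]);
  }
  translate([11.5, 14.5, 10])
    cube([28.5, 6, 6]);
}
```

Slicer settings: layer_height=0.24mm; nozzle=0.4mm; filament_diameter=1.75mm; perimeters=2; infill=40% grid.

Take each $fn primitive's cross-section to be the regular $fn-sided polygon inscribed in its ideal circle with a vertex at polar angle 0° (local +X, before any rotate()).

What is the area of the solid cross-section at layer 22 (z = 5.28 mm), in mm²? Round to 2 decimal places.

416.78 mm²

At z = 5.28 mm: the 30×4.5 cube contributes its full rectangle (area 135.00 mm²); the r=10 cylinder at (-0.5, 10.5) gives a regular 12-gon of circumradius 10 (constant along its height) (area = (12/2)·10.000²·sin(360°/12) = 300.00 mm²); the cube at (-3.5, 2) does not reach this height (z outside [6, 12.5]); Combining (union): the regions partially overlap — summed areas 435.00 mm² minus the doubly-counted overlap 18.22 mm² gives 416.78 mm² — area = 416.78 mm²; the cube at (11.5, 14.5) is not intersected at this z (z outside [10, 16]); Subtracting the remaining from the first: none of the subtracted shapes is present at this height, so the result so far is unchanged — area = 416.78 mm². Overall, the cross-section is a single solid region. Net area = 416.78 mm².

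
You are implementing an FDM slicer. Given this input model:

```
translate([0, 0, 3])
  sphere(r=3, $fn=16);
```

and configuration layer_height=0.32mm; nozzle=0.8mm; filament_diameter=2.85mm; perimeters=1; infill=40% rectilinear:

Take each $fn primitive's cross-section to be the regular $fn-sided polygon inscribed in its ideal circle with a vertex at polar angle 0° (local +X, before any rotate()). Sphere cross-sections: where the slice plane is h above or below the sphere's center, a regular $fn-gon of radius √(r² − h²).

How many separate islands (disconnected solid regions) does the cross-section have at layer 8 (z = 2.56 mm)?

At z = 2.56 mm: the r=3 sphere contributes a regular 16-gon of circumradius √(3²−0.44²) = 2.968. Overall, the cross-section is a single solid region. Island count = 1.

1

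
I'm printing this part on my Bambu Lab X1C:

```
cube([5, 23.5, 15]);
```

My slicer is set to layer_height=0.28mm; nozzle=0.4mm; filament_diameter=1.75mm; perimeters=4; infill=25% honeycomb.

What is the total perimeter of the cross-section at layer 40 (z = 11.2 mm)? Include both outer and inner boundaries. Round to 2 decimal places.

57.00 mm

At z = 11.2 mm: the cube (footprint 5×23.5) is included at this height (perimeter 57.00 mm). Overall, the cross-section is a single solid region. Total boundary length (outer) = 57.00 mm.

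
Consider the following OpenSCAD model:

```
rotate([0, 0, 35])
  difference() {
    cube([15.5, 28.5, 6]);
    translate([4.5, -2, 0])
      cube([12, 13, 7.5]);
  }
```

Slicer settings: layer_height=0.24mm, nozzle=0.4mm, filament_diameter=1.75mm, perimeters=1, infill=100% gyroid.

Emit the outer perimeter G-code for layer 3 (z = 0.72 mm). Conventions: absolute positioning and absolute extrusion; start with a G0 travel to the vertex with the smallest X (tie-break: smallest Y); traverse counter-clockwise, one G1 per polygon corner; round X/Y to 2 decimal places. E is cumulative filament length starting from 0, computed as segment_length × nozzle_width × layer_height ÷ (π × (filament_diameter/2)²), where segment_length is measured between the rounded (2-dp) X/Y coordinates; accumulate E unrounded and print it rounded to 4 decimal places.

At z = 0.72 mm: the 15.5×28.5 cube contributes its full rectangle; the cube at (4.5, -2) (footprint 12×13) is included at this height; Subtracting the remaining from the first: starting from the 15.5×28.5 cube, the 12×13 cube at (4.5, -2) partially overlaps it — only the 121.00 mm² overlap (of its 156.00 mm²) is removed, clipping the outline — 1 connected region; (whole slice rotated 35° about Z — lengths, areas and connectivity unchanged). The outline is a single polygon with 6 vertices. Extrusion per mm of travel: 0.4 × 0.24 / (π × 0.875²) = 0.039912. Accumulating E over each segment gives final E = 3.5129.

G0 X-16.35 Y23.35 Z0.72
G1 X0.00 Y0.00 E1.1377
G1 X3.69 Y2.58 E1.3174
G1 X-2.62 Y11.59 E1.7564
G1 X6.39 Y17.90 E2.1955
G1 X-3.65 Y32.24 E2.8941
G1 X-16.35 Y23.35 E3.5129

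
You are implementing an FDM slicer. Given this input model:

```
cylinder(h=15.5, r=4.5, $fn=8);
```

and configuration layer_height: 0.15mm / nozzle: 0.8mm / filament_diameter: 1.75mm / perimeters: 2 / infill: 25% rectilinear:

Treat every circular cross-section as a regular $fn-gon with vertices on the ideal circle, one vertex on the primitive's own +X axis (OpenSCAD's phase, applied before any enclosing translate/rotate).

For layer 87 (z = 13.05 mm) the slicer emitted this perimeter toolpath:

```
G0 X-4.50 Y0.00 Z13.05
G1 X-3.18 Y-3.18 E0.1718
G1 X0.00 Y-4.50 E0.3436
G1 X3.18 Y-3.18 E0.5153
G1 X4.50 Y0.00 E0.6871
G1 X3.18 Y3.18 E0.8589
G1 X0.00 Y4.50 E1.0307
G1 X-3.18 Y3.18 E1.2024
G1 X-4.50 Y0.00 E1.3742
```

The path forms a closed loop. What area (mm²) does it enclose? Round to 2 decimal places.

Apply the shoelace formula to the sequence of (X, Y) vertices; enclosed area = 57.24 mm².

57.24 mm²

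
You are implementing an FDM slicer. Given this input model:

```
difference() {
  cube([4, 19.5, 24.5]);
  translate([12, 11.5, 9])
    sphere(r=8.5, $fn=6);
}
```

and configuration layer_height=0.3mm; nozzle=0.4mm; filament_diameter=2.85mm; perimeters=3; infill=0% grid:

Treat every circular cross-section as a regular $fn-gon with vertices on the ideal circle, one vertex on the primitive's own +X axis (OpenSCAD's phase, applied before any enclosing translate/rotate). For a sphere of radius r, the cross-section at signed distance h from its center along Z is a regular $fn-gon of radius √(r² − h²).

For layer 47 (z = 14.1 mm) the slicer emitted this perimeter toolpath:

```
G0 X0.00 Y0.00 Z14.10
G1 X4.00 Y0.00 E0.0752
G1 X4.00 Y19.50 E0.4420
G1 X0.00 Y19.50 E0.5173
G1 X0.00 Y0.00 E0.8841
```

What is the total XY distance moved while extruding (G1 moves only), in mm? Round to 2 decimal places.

Sum the Euclidean lengths of each G1 segment: total = 47.00 mm.

47.00 mm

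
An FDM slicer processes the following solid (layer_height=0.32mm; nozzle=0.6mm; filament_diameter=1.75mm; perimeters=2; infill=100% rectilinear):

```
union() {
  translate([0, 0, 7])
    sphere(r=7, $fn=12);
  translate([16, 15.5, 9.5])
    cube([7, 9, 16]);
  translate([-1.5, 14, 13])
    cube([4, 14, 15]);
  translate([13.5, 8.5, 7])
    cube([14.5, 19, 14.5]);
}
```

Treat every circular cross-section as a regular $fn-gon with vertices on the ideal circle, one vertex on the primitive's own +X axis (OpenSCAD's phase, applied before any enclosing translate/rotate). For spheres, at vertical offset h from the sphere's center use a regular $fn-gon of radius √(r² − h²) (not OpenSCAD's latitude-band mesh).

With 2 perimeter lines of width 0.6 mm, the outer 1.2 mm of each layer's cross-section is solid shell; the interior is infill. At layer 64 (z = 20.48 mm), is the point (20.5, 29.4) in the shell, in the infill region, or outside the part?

At z = 20.48 mm: the sphere is absent (|z−center|=13.480 > r=7); the cube at (16, 15.5) is present — its section is the full 7×9 rectangle; the cube at (-1.5, 14) is present — its section is the full 4×14 rectangle; the 14.5×19 cube at (13.5, 8.5) contributes its full rectangle; Taking the union: the regions partially overlap (shared area 63.00 mm²), so overlapping operands fuse into one piece — 2 connected regions. Overall, the cross-section has 2 separate islands. The nearest boundary edge runs (13.50, 27.50)→(28.00, 27.50); distance from the point to it = 1.90 mm. The point is not inside any of the regions above, so it lies outside the cross-section (1.90 mm from the nearest boundary).

outside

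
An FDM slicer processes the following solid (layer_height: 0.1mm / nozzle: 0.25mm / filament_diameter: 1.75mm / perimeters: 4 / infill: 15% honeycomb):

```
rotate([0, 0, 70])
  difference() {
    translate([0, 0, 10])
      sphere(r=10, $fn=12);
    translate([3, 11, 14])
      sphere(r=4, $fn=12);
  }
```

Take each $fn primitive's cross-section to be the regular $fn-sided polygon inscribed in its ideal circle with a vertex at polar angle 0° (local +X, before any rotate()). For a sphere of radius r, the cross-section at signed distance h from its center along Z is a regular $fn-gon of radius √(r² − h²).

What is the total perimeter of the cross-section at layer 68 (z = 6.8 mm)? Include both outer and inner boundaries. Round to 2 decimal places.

58.85 mm

At z = 6.8 mm: the sphere: section is a regular 12-gon, circumradius = √(r²−h²) = √(10²−3.2²) = 9.474 (perimeter = 2·12·9.474·sin(180°/12) = 58.85 mm); the sphere at (3, 11) is absent (|z−center|=7.200 > r=4); Taking the first minus the rest: none of the subtracted shapes is present at this height, so the r=10 sphere is unchanged — boundary = 58.85 mm; (rotated 70° about Z; rotation is an isometry so areas/perimeters/island counts are preserved). Overall, the cross-section is a single solid region. Total boundary length (outer) = 58.85 mm.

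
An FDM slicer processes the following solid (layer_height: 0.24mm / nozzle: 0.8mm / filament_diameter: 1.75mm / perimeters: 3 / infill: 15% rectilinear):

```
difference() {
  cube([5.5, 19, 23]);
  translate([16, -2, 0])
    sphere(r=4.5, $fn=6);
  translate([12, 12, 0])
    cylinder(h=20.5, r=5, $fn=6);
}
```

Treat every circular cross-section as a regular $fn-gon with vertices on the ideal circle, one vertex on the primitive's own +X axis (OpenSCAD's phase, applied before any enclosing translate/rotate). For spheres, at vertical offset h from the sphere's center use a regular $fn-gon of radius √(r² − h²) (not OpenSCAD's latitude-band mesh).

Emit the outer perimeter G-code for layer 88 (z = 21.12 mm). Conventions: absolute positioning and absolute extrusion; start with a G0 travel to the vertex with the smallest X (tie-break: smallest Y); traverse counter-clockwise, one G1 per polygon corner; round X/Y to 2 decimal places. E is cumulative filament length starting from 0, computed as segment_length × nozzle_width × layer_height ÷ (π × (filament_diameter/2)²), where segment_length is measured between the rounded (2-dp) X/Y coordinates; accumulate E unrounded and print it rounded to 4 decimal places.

At z = 21.12 mm: the cube is present — its section is the full 5.5×19 rectangle; the sphere at (16, -2) is absent (|z−center|=21.120 > r=4.5); the cylinder at (12, 12) does not reach this height (z outside [0, 20.5]); After the difference (first − rest): none of the subtracted shapes is present at this height, so the 5.5×19 cube is unchanged — 1 connected region. The outline is a single polygon with 4 vertices. Extrusion per mm of travel: 0.8 × 0.24 / (π × 0.875²) = 0.079824. Accumulating E over each segment gives final E = 3.9114.

G0 X0.00 Y0.00 Z21.12
G1 X5.50 Y0.00 E0.4390
G1 X5.50 Y19.00 E1.9557
G1 X0.00 Y19.00 E2.3947
G1 X0.00 Y0.00 E3.9114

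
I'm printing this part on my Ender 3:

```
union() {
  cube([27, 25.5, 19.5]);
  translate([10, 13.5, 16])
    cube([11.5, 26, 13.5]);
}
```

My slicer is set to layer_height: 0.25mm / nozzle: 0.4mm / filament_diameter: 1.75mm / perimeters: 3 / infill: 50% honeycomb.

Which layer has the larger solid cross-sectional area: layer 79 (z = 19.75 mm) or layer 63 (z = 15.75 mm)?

Layer 79 (z = 19.75): the cube is not intersected at this z (z outside [0, 19.5]); the 11.5×26 cube at (10, 13.5) contributes its full rectangle (area 299.00 mm²); Combining (union): only the 11.5×26 cube at (10, 13.5) is present, so the union is just that shape — area = 299.00 mm². So its area = 299.00 mm². Layer 63 (z = 15.75): the cube (footprint 27×25.5) is included at this height (area 688.50 mm²); the cube at (10, 13.5) is absent (z outside [16, 29.5]); Taking the union: only the 27×25.5 cube is present, so the union is just that shape — area = 688.50 mm². So its area = 688.50 mm². Layer 63 is larger (688.50 vs 299.00 mm²).

layer 63 (z = 15.75 mm)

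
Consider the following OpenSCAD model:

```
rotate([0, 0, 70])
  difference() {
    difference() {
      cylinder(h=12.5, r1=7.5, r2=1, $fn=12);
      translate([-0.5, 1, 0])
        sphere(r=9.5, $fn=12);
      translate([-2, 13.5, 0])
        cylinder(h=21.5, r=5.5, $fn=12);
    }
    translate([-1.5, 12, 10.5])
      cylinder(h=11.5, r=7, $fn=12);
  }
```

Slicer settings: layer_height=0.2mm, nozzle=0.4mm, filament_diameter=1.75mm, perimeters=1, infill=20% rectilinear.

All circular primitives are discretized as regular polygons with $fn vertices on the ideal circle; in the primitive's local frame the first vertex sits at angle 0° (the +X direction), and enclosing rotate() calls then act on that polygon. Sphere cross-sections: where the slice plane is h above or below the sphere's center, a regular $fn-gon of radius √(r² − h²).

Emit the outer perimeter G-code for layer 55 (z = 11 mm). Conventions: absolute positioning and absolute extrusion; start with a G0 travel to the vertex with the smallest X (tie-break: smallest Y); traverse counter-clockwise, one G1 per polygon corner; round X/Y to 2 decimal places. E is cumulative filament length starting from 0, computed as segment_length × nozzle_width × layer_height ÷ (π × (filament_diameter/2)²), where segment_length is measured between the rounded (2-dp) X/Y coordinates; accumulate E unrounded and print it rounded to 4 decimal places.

G0 X-1.75 Y-0.31 Z11.00
G1 X-1.36 Y-1.14 E0.0305
G1 X-0.61 Y-1.67 E0.0610
G1 X0.31 Y-1.75 E0.0918
G1 X1.14 Y-1.36 E0.1223
G1 X1.67 Y-0.61 E0.1528
G1 X1.75 Y0.31 E0.1835
G1 X1.36 Y1.14 E0.2140
G1 X0.61 Y1.67 E0.2446
G1 X-0.31 Y1.75 E0.2753
G1 X-1.14 Y1.36 E0.3058
G1 X-1.67 Y0.61 E0.3363
G1 X-1.75 Y-0.31 E0.3670

At z = 11 mm: the cone (r1=7.5→r2=1) has section circumradius 1.780 here — a regular 12-gon; the sphere at (-0.5, 1) does not reach this height (|z−center|=11.000 > r=9.5); the r=5.5 cylinder at (-2, 13.5) gives a regular 12-gon of circumradius 5.5 (constant along its height); After the difference (first − rest): starting from the cone, the r=5.5 cylinder at (-2, 13.5) misses the remaining region (no effect) — 1 connected region; the r=7 cylinder at (-1.5, 12) gives a regular 12-gon of circumradius 7 (constant along its height); Taking the first minus the rest: starting from that combined region, the r=7 cylinder at (-1.5, 12) misses the remaining region (no effect) — 1 connected region; (rotated 70° about Z; rotation is an isometry so areas/perimeters/island counts are preserved). The outline is a single polygon with 12 vertices. Extrusion per mm of travel: 0.4 × 0.2 / (π × 0.875²) = 0.033260. Accumulating E over each segment gives final E = 0.3670.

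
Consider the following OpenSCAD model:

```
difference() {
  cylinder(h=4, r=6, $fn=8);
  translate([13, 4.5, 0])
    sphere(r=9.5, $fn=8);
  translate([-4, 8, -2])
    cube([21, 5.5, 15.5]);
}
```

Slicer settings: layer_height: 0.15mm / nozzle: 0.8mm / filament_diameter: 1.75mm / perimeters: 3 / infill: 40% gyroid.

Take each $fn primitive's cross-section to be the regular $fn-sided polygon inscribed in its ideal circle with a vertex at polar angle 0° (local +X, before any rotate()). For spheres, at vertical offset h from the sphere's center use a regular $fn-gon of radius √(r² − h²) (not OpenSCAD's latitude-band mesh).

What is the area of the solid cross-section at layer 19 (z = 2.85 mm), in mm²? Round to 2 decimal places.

At z = 2.85 mm: the r=6 cylinder contributes a regular 8-gon of circumradius 6 (area = (8/2)·6.000²·sin(360°/8) = 101.82 mm²); the r=9.5 sphere at (13, 4.5) contributes a regular 8-gon of circumradius √(9.5²−2.85²) = 9.062 (area = (8/2)·9.062²·sin(360°/8) = 232.29 mm²); the cube at (-4, 8) (footprint 21×5.5) is included at this height (area 115.50 mm²); Taking the first minus the rest: starting from the r=6 cylinder (101.82 mm²), the r=9.5 sphere at (13, 4.5) partially overlaps it — only the 0.88 mm² overlap (of its 232.29 mm²) is removed, clipping the outline; the 21×5.5 cube at (-4, 8) misses the remaining region (no effect) — area = 100.95 mm². Overall, the cross-section is a single solid region. Net area = 100.95 mm².

100.95 mm²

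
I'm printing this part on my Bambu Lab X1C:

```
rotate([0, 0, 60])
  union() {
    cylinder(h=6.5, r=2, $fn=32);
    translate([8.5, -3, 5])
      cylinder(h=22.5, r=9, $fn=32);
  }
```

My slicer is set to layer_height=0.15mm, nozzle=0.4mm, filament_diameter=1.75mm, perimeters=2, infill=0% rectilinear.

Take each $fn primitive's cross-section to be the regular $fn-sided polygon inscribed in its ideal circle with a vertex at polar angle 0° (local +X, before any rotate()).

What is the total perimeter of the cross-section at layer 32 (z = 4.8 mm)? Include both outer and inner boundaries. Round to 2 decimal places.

12.55 mm

At z = 4.8 mm: the r=2 cylinder contributes a regular 32-gon of circumradius 2 (perimeter = 2·32·2.000·sin(180°/32) = 12.55 mm); the cylinder at (8.5, -3) does not reach this height (z outside [5, 27.5]); Merging all regions: only the r=2 cylinder is present, so the union is just that shape — boundary = 12.55 mm; (rotated 60° about Z; rotation is an isometry so areas/perimeters/island counts are preserved). Overall, the cross-section is a single solid region. Total boundary length (outer) = 12.55 mm.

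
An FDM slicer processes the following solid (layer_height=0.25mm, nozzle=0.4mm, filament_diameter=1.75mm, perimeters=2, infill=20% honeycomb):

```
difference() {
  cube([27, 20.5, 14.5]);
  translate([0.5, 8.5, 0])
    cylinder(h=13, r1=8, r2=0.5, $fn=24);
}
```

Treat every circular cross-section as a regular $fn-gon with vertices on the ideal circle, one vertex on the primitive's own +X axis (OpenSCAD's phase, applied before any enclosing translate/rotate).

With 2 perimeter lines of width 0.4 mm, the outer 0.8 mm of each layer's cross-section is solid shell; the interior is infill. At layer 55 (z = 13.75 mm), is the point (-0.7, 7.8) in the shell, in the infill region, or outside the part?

outside

At z = 13.75 mm: the cube is present — its section is the full 27×20.5 rectangle; the cone at (0.5, 8.5) is not intersected at this z (z outside [0, 13]); Subtracting the remaining from the first: none of the subtracted shapes is present at this height, so the 27×20.5 cube is unchanged — 1 connected region. Overall, the cross-section is a single solid region. The nearest boundary edge runs (0.00, 20.50)→(0.00, 0.00); distance from the point to it = 0.70 mm. The point is not inside any of the regions above, so it lies outside the cross-section (0.70 mm from the nearest boundary).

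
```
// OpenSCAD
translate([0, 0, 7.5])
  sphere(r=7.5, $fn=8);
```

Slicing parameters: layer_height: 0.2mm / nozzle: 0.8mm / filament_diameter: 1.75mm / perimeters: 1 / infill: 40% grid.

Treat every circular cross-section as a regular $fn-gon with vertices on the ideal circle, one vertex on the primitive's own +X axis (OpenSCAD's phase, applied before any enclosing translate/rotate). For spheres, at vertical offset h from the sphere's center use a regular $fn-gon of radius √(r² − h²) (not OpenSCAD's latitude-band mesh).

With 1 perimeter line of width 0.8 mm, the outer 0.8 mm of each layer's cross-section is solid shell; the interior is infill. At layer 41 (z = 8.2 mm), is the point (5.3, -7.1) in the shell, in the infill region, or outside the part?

At z = 8.2 mm: the r=7.5 sphere slices to a regular 8-gon of circumradius 7.467 (√(r²−h²) with h=0.7 from center). Overall, the cross-section is a single solid region. The nearest boundary edge runs (-0.00, -7.47)→(5.28, -5.28); distance from the point to it = 1.69 mm. The point is not inside any of the regions above, so it lies outside the cross-section (1.69 mm from the nearest boundary).

outside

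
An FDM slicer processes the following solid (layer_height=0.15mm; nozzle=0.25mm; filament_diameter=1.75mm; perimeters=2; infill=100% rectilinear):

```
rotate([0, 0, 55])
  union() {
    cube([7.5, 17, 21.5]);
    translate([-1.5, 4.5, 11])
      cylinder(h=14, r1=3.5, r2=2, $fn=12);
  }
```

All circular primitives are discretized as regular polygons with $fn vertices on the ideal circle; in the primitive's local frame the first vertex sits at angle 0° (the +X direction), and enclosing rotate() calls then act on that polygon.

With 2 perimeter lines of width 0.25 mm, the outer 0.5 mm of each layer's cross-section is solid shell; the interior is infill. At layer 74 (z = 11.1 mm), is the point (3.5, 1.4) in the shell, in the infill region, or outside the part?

outside

At z = 11.1 mm: the cube (footprint 7.5×17) is included at this height; the cone at (-1.5, 4.5) (r1=3.5→r2=2) has section circumradius 3.489 here — a regular 12-gon; Combining (union): the regions partially overlap (shared area 8.40 mm²), so overlapping operands fuse into one piece — 1 connected region; (rotated 55° about Z; rotation is an isometry so areas/perimeters/island counts are preserved). Overall, the cross-section is a single solid region. Undo the 55° rotation: the query point maps to (3.154, -2.064) in the un-rotated model frame. The nearest boundary edge runs (7.50, 0.00)→(0.00, 0.00); distance from the point to it = 2.06 mm. The point is not inside any of the regions above, so it lies outside the cross-section (2.06 mm from the nearest boundary).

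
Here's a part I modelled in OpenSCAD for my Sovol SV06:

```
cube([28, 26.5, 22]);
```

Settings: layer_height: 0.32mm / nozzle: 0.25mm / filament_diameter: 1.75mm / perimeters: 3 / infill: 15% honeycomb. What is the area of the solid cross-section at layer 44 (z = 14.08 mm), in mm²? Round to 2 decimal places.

742.00 mm²

At z = 14.08 mm: the cube (footprint 28×26.5) is included at this height (area 742.00 mm²). Overall, the cross-section is a single solid region. Net area = 742.00 mm².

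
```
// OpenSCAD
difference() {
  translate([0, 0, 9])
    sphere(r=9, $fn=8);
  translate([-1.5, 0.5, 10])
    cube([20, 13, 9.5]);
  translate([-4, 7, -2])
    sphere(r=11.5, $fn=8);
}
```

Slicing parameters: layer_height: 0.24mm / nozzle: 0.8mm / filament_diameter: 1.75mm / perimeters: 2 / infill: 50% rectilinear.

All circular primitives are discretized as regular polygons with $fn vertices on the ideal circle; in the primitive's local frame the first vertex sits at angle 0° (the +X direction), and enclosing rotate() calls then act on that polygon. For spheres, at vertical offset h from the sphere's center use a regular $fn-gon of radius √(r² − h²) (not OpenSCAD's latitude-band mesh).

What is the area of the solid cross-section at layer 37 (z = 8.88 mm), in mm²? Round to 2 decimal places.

At z = 8.88 mm: the sphere: section is a regular 8-gon, circumradius = √(r²−h²) = √(9²−0.12²) = 8.999 (area = (8/2)·8.999²·sin(360°/8) = 229.06 mm²); the cube at (-1.5, 0.5) is not intersected at this z (z outside [10, 19.5]); the sphere at (-4, 7): section is a regular 8-gon, circumradius = √(r²−h²) = √(11.5²−10.88²) = 3.725 (area = (8/2)·3.725²·sin(360°/8) = 39.25 mm²); Subtracting the remaining from the first: starting from the r=9 sphere (229.06 mm²), the r=11.5 sphere at (-4, 7) partially overlaps it — only the 21.29 mm² overlap (of its 39.25 mm²) is removed, clipping the outline — area = 207.78 mm². Overall, the cross-section is a single solid region. Net area = 207.78 mm².

207.78 mm²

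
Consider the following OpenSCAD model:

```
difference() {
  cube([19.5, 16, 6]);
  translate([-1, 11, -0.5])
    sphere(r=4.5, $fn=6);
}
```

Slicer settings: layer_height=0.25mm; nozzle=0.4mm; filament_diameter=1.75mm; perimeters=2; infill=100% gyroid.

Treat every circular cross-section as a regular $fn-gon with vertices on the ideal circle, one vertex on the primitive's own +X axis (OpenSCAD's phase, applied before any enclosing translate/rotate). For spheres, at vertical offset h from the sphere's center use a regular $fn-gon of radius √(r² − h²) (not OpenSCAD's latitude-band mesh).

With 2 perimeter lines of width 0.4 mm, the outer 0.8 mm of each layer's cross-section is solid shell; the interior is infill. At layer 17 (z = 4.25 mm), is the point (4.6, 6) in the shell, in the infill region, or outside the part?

infill

At z = 4.25 mm: the cube (footprint 19.5×16) is included at this height; the sphere at (-1, 11) is not intersected at this z (|z−center|=4.750 > r=4.5); After the difference (first − rest): none of the subtracted shapes is present at this height, so the 19.5×16 cube is unchanged — 1 connected region. Overall, the cross-section is a single solid region. The nearest boundary edge runs (0.00, 16.00)→(0.00, 0.00); distance from the point to it = 4.60 mm. The point is inside the cross-section and 4.60 mm from the nearest boundary — more than the 0.8 mm shell width (2 × 0.4), so it's in the infill interior.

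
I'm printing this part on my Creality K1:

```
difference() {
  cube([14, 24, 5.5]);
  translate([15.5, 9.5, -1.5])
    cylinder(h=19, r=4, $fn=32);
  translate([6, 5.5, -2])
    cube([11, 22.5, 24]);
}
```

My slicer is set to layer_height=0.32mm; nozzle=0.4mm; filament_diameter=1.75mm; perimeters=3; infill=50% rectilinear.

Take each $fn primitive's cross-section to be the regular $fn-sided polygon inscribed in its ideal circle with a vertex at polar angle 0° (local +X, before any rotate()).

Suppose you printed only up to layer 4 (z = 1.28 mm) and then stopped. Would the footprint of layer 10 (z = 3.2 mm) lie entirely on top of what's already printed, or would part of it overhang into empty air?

Compare the two slices. At z = 1.28: the cube (footprint 14×24) is included at this height (area 336.00 mm²); the r=4 cylinder at (15.5, 9.5) contributes a regular 32-gon of circumradius 4 (area = (32/2)·4.000²·sin(360°/32) = 49.94 mm²); the cube at (6, 5.5) (footprint 11×22.5) is included at this height (area 247.50 mm²); Taking the first minus the rest: starting from the 14×24 cube (336.00 mm²), the r=4 cylinder at (15.5, 9.5) partially overlaps it — only the 13.30 mm² overlap (of its 49.94 mm²) is removed, clipping the outline; the 11×22.5 cube at (6, 5.5) partially overlaps it — only the 134.70 mm² overlap (of its 247.50 mm²) is removed, clipping the outline — area = 188.00 mm². At z = 3.2: the cube is present — its section is the full 14×24 rectangle (area 336.00 mm²); the r=4 cylinder at (15.5, 9.5) contributes a regular 32-gon of circumradius 4 (area = (32/2)·4.000²·sin(360°/32) = 49.94 mm²); the cube at (6, 5.5) (footprint 11×22.5) is included at this height (area 247.50 mm²); Taking the first minus the rest: starting from the 14×24 cube (336.00 mm²), the r=4 cylinder at (15.5, 9.5) partially overlaps it — only the 13.30 mm² overlap (of its 49.94 mm²) is removed, clipping the outline; the 11×22.5 cube at (6, 5.5) partially overlaps it — only the 134.70 mm² overlap (of its 247.50 mm²) is removed, clipping the outline — area = 188.00 mm². Checking containment: the cross-section at z = 3.2 is a subset of the cross-section at z = 1.28.

entirely on top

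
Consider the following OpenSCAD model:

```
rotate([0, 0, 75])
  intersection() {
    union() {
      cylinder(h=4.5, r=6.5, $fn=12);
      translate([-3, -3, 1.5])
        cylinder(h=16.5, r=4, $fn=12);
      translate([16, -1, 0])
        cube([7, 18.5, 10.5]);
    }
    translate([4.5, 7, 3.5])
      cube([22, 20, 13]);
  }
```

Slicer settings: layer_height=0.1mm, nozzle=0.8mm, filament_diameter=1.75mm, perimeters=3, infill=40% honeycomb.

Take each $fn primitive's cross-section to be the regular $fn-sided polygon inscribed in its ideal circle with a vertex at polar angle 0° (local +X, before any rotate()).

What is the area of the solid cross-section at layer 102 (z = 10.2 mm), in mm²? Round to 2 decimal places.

73.50 mm²

At z = 10.2 mm: the cylinder does not reach this height (z outside [0, 4.5]); the r=4 cylinder at (-3, -3) gives a regular 12-gon of circumradius 4 (constant along its height) (area = (12/2)·4.000²·sin(360°/12) = 48.00 mm²); the 7×18.5 cube at (16, -1) contributes its full rectangle (area 129.50 mm²); Combining (union): the 2 present regions are separate (no shared area or edge), so areas and boundary lengths simply add and each stays a separate island — area = 177.50 mm²; the 22×20 cube at (4.5, 7) contributes its full rectangle (area 440.00 mm²); After intersecting: the 22×20 cube at (4.5, 7) partially overlaps the result so far; clipping to the common part keeps 73.50 mm² — area = 73.50 mm²; (whole slice rotated 75° about Z — lengths, areas and connectivity unchanged). Overall, the cross-section is a single solid region. Net area = 73.50 mm².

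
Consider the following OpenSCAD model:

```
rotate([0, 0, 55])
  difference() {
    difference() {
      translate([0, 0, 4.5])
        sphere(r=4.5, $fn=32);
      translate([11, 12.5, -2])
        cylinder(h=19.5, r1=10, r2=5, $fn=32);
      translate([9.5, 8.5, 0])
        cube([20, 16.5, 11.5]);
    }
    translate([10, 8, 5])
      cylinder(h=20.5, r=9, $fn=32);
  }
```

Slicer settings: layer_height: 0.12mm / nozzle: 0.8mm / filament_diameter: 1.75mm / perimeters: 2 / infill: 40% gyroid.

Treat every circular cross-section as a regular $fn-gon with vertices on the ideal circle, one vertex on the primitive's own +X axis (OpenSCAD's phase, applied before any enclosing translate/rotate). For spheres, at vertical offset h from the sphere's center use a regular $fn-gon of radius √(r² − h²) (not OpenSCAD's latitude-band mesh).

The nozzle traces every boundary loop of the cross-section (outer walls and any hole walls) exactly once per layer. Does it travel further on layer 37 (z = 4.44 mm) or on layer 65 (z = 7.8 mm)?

layer 37 (z = 4.44 mm)

Layer 37 (z = 4.44): the sphere: section is a regular 32-gon, circumradius = √(r²−h²) = √(4.5²−0.06²) = 4.500 (perimeter = 2·32·4.500·sin(180°/32) = 28.23 mm); the cone at (11, 12.5) contributes a regular 32-gon of circumradius 8.349 (interpolated between r1=10 and r2=5 at t=0.330) (perimeter = 2·32·8.349·sin(180°/32) = 52.37 mm); the 20×16.5 cube at (9.5, 8.5) contributes its full rectangle (perimeter 73.00 mm); After the difference (first − rest): starting from the r=4.5 sphere, the cone at (11, 12.5) misses the remaining region (no effect); the 20×16.5 cube at (9.5, 8.5) misses the remaining region (no effect) — boundary = 28.23 mm; the cylinder at (10, 8) is not intersected at this z (z outside [5, 25.5]); Taking the first minus the rest: none of the subtracted shapes is present at this height, so that combined region is unchanged — boundary = 28.23 mm; (rotated 55° about Z; rotation is an isometry so areas/perimeters/island counts are preserved). So its perimeter = 28.23 mm. Layer 65 (z = 7.8): the r=4.5 sphere slices to a regular 32-gon of circumradius 3.059 (√(r²−h²) with h=3.3 from center) (perimeter = 2·32·3.059·sin(180°/32) = 19.19 mm); the cone at (11, 12.5): at t=0.503 of its height the radius interpolates to r₁+(r₂−r₁)t = 7.487, giving a regular 32-gon of that circumradius (perimeter = 2·32·7.487·sin(180°/32) = 46.97 mm); the 20×16.5 cube at (9.5, 8.5) contributes its full rectangle (perimeter 73.00 mm); Taking the first minus the rest: starting from the r=4.5 sphere, the cone at (11, 12.5) misses the remaining region (no effect); the 20×16.5 cube at (9.5, 8.5) misses the remaining region (no effect) — boundary = 19.19 mm; the cylinder at (10, 8): section is a regular 32-gon, circumradius r=9 (perimeter = 2·32·9.000·sin(180°/32) = 56.46 mm); After the difference (first − rest): starting from the result so far, the r=9 cylinder at (10, 8) misses the remaining region (no effect) — boundary = 19.19 mm; (whole slice rotated 55° about Z — lengths, areas and connectivity unchanged). So its perimeter = 19.19 mm. Layer 37 is larger (28.23 vs 19.19 mm).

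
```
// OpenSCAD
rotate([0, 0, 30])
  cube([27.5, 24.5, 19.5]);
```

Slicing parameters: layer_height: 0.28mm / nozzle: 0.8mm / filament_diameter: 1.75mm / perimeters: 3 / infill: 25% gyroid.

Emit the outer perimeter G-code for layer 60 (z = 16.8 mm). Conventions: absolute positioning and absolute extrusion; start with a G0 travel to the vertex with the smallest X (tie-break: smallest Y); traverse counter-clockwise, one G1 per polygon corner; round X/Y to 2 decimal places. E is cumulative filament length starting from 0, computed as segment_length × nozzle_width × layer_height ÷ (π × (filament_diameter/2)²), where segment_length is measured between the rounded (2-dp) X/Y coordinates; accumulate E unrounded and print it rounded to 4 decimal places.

At z = 16.8 mm: the cube (footprint 27.5×24.5) is included at this height; (rotated 30° about Z; rotation is an isometry so areas/perimeters/island counts are preserved). The outline is a single polygon with 4 vertices. Extrusion per mm of travel: 0.8 × 0.28 / (π × 0.875²) = 0.093128. Accumulating E over each segment gives final E = 9.6864.

G0 X-12.25 Y21.22 Z16.80
G1 X0.00 Y0.00 E2.2818
G1 X23.82 Y13.75 E4.8432
G1 X11.57 Y34.97 E7.1251
G1 X-12.25 Y21.22 E9.6864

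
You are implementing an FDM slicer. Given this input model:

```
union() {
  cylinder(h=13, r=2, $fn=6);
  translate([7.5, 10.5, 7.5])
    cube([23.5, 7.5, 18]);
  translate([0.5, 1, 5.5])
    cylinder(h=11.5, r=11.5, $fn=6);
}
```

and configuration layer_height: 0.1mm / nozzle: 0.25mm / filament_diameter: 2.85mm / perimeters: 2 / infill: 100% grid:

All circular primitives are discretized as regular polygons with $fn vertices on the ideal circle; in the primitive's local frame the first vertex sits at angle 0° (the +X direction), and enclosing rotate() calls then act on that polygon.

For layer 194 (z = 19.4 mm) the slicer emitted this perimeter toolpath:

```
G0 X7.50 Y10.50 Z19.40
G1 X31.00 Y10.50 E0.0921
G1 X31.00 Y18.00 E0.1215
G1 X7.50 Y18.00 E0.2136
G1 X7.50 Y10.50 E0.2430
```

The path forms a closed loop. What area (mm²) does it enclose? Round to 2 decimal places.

Apply the shoelace formula to the sequence of (X, Y) vertices; enclosed area = 176.25 mm².

176.25 mm²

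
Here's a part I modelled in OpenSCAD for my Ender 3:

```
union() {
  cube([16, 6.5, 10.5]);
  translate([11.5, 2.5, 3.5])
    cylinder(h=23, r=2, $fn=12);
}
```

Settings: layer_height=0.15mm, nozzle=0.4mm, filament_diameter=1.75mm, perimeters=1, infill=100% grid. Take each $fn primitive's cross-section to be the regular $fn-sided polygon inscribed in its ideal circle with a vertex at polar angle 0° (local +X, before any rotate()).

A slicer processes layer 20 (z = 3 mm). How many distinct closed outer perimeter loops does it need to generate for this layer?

At z = 3 mm: the cube is present — its section is the full 16×6.5 rectangle; the cylinder at (11.5, 2.5) is not intersected at this z (z outside [3.5, 26.5]); Taking the union: only the 16×6.5 cube is present, so the union is just that shape — 1 connected region. The result has 1 disconnected region.

1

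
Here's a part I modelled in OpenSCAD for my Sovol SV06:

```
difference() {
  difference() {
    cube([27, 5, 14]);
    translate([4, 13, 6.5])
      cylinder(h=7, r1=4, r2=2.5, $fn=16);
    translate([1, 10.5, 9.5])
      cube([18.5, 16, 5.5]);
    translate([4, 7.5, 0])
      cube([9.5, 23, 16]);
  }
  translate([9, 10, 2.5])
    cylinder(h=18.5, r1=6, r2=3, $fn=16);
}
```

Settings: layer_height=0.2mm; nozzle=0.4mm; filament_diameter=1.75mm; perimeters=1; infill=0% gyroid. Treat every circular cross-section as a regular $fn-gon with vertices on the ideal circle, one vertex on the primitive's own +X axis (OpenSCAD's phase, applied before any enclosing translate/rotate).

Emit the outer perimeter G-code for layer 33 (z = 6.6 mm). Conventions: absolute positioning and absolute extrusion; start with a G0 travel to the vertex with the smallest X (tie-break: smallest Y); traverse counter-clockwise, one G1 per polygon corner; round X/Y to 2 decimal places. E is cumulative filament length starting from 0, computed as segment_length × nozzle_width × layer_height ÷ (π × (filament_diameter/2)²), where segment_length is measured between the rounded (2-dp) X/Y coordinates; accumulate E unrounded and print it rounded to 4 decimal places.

G0 X0.00 Y0.00 Z6.60
G1 X27.00 Y0.00 E0.8980
G1 X27.00 Y5.00 E1.0643
G1 X10.68 Y5.00 E1.6071
G1 X9.00 Y4.66 E1.6641
G1 X7.32 Y5.00 E1.7211
G1 X0.00 Y5.00 E1.9646
G1 X0.00 Y0.00 E2.1309

At z = 6.6 mm: the cube (footprint 27×5) is included at this height; the cone at (4, 13): at t=0.014 of its height the radius interpolates to r₁+(r₂−r₁)t = 3.979, giving a regular 16-gon of that circumradius; the cube at (1, 10.5) does not reach this height (z outside [9.5, 15]); the 9.5×23 cube at (4, 7.5) contributes its full rectangle; Subtracting the remaining from the first: starting from the 27×5 cube, the cone at (4, 13) misses the remaining region (no effect); the 9.5×23 cube at (4, 7.5) misses the remaining region (no effect) — 1 connected region; the cone at (9, 10) contributes a regular 16-gon of circumradius 5.335 (interpolated between r1=6 and r2=3 at t=0.222); Taking the first minus the rest: starting from the result so far, the cone at (9, 10) partially overlaps it — only the 0.56 mm² overlap (of its 87.14 mm²) is removed, clipping the outline — 1 connected region. The outline is a single polygon with 7 vertices. Extrusion per mm of travel: 0.4 × 0.2 / (π × 0.875²) = 0.033260. Accumulating E over each segment gives final E = 2.1309.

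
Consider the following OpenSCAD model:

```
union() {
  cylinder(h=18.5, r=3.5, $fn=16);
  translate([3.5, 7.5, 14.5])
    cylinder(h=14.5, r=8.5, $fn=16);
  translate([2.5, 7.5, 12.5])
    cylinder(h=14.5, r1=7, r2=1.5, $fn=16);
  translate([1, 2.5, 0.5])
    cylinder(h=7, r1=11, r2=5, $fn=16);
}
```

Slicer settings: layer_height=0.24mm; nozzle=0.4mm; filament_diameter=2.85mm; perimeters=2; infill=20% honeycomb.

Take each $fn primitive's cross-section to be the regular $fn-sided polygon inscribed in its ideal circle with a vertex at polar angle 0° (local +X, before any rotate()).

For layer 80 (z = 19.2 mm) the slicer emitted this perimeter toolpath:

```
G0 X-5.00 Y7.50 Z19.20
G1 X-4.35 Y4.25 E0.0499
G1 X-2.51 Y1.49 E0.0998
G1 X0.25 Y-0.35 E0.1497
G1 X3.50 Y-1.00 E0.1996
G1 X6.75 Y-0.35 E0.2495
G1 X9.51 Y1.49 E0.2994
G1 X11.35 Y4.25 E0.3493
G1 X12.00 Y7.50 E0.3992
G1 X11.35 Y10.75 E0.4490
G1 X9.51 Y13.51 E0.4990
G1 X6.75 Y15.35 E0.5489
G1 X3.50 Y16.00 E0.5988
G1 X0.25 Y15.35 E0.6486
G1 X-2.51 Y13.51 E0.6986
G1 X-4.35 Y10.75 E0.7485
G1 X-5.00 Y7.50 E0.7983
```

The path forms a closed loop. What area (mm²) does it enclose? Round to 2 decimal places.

221.08 mm²

Apply the shoelace formula to the sequence of (X, Y) vertices; enclosed area = 221.08 mm².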